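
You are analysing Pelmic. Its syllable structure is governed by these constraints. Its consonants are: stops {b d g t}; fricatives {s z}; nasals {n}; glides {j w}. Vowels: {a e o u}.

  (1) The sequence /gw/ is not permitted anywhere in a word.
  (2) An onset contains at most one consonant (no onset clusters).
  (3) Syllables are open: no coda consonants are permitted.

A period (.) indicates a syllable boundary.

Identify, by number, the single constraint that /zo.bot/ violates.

3

/zo.bot/: syllable 2 coda /t/ has 1 consonant (> 0).
This is a violation of constraint 3: "Syllables are open: no coda consonants are permitted."
The remaining constraints (1, 2) are satisfied.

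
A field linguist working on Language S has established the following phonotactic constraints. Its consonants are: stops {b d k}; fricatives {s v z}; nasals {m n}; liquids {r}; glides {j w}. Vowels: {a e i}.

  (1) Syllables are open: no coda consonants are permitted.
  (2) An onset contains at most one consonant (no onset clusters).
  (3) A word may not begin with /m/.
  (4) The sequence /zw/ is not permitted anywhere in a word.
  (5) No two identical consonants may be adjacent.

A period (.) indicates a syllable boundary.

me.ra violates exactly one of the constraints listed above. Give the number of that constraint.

3

me.ra: word begins with /m/.
This is a violation of constraint 3: "A word may not begin with /m/."
The remaining constraints (1, 2, 4, 5) are satisfied.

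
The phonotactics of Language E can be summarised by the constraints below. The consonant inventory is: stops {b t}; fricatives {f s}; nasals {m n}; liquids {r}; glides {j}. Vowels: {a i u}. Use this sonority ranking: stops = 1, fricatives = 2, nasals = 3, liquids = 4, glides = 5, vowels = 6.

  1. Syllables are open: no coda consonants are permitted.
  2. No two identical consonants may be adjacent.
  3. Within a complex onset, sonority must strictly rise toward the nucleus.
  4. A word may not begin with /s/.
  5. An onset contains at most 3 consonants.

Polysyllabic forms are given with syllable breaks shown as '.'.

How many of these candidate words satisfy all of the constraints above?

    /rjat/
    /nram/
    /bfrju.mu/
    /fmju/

/rjat/ — violates constraint 1: syllable 1 coda /t/ has 1 consonant (> 0) → ill-formed
/nram/ — violates constraint 1: syllable 1 coda /m/ has 1 consonant (> 0) → ill-formed
/bfrju.mu/ — violates constraint 5: syllable 1 onset /bfrj/ has 4 consonants (> 3) → ill-formed
/fmju/ — σ1 onset /fmj/ (2→3→5 rises), coda /∅/ ok → well-formed
Well-formed: /fmju/ → 1.

1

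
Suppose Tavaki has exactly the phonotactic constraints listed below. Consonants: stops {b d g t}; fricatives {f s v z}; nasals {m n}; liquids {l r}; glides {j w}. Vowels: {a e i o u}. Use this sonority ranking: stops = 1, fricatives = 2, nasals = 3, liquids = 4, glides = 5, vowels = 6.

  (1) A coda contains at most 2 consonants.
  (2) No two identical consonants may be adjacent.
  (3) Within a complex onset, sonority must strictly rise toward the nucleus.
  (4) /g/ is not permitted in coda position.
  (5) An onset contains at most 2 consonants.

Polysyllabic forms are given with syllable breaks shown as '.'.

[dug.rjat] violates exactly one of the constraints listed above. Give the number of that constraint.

[dug.rjat]: syllable 1 coda contains /g/.
This is a violation of constraint 4: "/g/ is not permitted in coda position."
The remaining constraints (1, 2, 3, 5) are satisfied.

4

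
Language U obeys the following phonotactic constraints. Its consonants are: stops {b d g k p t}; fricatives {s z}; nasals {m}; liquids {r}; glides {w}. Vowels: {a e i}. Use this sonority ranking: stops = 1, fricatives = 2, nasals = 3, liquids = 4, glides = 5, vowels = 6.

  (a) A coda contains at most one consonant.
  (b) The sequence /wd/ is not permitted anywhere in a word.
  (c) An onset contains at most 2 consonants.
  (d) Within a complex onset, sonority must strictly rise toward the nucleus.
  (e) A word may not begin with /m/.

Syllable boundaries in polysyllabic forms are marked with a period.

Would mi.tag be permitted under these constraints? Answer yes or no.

no

mi.tag — violates constraint (e): word begins with /m/ → not permitted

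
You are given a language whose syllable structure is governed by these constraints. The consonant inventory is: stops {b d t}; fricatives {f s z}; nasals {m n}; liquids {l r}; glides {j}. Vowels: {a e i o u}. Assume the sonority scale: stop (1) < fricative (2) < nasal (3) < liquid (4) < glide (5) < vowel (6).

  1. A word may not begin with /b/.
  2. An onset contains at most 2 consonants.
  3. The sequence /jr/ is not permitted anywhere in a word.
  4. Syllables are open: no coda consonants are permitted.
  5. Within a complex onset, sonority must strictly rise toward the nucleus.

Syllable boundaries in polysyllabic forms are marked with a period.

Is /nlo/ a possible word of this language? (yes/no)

yes

/nlo/ — σ1 onset /nl/ (3→4 rises), coda /∅/ ok → phonotactically legal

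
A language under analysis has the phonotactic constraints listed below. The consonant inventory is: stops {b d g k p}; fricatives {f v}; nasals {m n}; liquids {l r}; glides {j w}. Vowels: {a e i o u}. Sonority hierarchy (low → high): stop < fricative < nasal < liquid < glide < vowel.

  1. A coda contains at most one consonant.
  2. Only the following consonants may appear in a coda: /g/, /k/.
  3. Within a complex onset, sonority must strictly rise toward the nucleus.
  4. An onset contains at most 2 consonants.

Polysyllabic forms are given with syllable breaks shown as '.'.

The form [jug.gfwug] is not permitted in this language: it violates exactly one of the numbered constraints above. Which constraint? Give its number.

4

[jug.gfwug]: syllable 2 onset /gfw/ has 3 consonants (> 2).
This is a violation of constraint 4: "An onset contains at most 2 consonants."
The remaining constraints (1, 2, 3) are satisfied.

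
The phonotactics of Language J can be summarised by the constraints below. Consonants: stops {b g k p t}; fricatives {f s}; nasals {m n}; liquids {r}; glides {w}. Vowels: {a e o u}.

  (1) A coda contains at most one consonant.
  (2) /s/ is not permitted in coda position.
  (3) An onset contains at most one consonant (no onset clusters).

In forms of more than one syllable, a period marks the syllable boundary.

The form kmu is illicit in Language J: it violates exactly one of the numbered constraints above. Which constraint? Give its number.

3

kmu: syllable 1 onset /km/ has 2 consonants (> 1).
This is a violation of constraint 3: "An onset contains at most one consonant (no onset clusters)."
The remaining constraints (1, 2) are satisfied.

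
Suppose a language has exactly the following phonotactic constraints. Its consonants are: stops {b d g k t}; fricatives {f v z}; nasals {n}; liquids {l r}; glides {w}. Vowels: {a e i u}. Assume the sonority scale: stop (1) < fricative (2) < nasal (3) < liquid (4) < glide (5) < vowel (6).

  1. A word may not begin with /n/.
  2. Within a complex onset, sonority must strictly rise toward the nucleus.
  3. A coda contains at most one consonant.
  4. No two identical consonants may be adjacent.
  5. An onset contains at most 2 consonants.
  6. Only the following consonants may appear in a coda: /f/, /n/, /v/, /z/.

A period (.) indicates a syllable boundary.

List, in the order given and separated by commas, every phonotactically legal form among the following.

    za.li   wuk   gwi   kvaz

za.li, gwi, kvaz

za.li — σ1 onset /z/, coda /∅/ ok; σ2 onset /l/, coda /∅/ ok → phonotactically legal
wuk — violates constraint 6: syllable 1 coda contains /k/, which is not a licensed coda consonant → phonotactically illegal
gwi — σ1 onset /gw/ (1→5 rises), coda /∅/ ok → phonotactically legal
kvaz — σ1 onset /kv/ (1→2 rises), coda /z/ ok → phonotactically legal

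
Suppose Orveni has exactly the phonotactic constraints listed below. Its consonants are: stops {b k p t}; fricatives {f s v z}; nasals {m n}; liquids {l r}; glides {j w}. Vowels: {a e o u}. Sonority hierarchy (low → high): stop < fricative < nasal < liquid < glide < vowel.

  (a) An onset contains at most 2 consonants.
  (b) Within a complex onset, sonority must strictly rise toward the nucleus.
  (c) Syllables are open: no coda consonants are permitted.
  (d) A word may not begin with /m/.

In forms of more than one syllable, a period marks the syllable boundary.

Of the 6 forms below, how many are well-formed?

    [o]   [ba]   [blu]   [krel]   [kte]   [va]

4

[o] — σ1 onset /∅/, coda /∅/ ok → well-formed
[ba] — σ1 onset /b/, coda /∅/ ok → well-formed
[blu] — σ1 onset /bl/ (1→4 rises), coda /∅/ ok → well-formed
[krel] — violates constraint (c): syllable 1 coda /l/ has 1 consonant (> 0) → ill-formed
[kte] — violates constraint (b): syllable 1 onset /kt/: /k/ (stop, 1) → /t/ (stop, 1) does not rise → ill-formed
[va] — σ1 onset /v/, coda /∅/ ok → well-formed
Well-formed: [o], [ba], [blu], [va] → 4.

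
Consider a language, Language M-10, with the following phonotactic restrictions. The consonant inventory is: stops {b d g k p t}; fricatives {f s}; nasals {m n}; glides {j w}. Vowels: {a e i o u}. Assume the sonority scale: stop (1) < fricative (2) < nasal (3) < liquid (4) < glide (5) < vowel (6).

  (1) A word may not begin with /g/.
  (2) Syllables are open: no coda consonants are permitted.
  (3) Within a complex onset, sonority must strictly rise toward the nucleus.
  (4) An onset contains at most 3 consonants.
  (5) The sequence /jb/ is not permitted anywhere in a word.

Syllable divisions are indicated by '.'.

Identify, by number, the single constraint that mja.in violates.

mja.in: syllable 2 coda /n/ has 1 consonant (> 0).
This is a violation of constraint 2: "Syllables are open: no coda consonants are permitted."
The remaining constraints (1, 3, 4, 5) are satisfied.

2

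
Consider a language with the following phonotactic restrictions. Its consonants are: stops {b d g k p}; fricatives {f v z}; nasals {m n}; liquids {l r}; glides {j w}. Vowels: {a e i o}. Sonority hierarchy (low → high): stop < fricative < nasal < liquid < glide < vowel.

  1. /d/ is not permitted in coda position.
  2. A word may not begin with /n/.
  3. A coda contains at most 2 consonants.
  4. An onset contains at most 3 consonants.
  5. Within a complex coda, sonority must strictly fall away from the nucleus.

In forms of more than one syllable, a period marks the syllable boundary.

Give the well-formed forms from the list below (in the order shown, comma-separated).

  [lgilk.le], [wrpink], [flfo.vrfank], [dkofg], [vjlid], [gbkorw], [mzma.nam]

[lgilk.le] — σ1 onset /lg/ (2C), coda /lk/ (4→1 falls) ok; σ2 onset /l/, coda /∅/ ok → well-formed
[wrpink] — σ1 onset /wrp/ (3C), coda /nk/ (3→1 falls) ok → well-formed
[flfo.vrfank] — σ1 onset /flf/ (3C), coda /∅/ ok; σ2 onset /vrf/ (3C), coda /nk/ (3→1 falls) ok → well-formed
[dkofg] — σ1 onset /dk/ (2C), coda /fg/ (2→1 falls) ok → well-formed
[vjlid] — violates constraint 1: syllable 1 coda contains /d/ → ill-formed
[gbkorw] — violates constraint 5: syllable 1 coda /rw/: /r/ (liquid, 4) → /w/ (glide, 5) does not fall → ill-formed
[mzma.nam] — σ1 onset /mzm/ (3C), coda /∅/ ok; σ2 onset /n/, coda /m/ ok → well-formed

[lgilk.le], [wrpink], [flfo.vrfank], [dkofg], [mzma.nam]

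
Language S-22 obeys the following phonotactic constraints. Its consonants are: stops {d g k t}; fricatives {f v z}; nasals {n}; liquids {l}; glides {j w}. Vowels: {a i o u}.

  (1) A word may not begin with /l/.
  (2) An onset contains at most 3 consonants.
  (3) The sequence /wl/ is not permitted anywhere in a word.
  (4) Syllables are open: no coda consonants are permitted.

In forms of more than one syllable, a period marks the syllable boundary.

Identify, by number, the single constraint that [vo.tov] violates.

[vo.tov]: syllable 2 coda /v/ has 1 consonant (> 0).
This is a violation of constraint 4: "Syllables are open: no coda consonants are permitted."
The remaining constraints (1, 2, 3) are satisfied.

4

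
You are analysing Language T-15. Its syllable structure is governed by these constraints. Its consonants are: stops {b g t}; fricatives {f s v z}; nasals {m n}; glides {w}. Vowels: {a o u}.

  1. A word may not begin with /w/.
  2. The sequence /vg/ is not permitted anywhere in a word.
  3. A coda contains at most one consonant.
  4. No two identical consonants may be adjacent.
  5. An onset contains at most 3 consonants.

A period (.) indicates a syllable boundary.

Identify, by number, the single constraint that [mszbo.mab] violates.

5

[mszbo.mab]: syllable 1 onset /mszb/ has 4 consonants (> 3).
This is a violation of constraint 5: "An onset contains at most 3 consonants."
The remaining constraints (1, 2, 3, 4) are satisfied.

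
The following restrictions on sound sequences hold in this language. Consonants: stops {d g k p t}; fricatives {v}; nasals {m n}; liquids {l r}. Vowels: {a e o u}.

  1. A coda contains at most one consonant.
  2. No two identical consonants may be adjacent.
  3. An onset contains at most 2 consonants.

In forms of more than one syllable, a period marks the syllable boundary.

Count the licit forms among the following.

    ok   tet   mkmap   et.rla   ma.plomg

ok — σ1 onset /∅/, coda /k/ ok → licit
tet — σ1 onset /t/, coda /t/ ok → licit
mkmap — violates constraint 3: syllable 1 onset /mkm/ has 3 consonants (> 2) → illicit
et.rla — σ1 onset /∅/, coda /t/ ok; σ2 onset /rl/ (2C), coda /∅/ ok → licit
ma.plomg — violates constraint 1: syllable 2 coda /mg/ has 2 consonants (> 1) → illicit
Licit: ok, tet, et.rla → 3.

3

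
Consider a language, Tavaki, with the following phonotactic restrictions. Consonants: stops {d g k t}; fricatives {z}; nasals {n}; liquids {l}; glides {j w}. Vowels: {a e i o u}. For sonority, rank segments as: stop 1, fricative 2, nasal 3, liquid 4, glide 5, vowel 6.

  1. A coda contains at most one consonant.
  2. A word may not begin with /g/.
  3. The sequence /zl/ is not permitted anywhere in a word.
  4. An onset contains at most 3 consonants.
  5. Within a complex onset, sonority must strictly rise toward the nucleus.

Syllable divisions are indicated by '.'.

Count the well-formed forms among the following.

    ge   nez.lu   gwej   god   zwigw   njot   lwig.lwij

ge — violates constraint 2: word begins with /g/ → ill-formed
nez.lu — violates constraint 3: contains banned sequence /zl/ → ill-formed
gwej — violates constraint 2: word begins with /g/ → ill-formed
god — violates constraint 2: word begins with /g/ → ill-formed
zwigw — violates constraint 1: syllable 1 coda /gw/ has 2 consonants (> 1) → ill-formed
njot — σ1 onset /nj/ (3→5 rises), coda /t/ ok → well-formed
lwig.lwij — σ1 onset /lw/ (4→5 rises), coda /g/ ok; σ2 onset /lw/ (4→5 rises), coda /j/ ok → well-formed
Well-formed: njot, lwig.lwij → 2.

2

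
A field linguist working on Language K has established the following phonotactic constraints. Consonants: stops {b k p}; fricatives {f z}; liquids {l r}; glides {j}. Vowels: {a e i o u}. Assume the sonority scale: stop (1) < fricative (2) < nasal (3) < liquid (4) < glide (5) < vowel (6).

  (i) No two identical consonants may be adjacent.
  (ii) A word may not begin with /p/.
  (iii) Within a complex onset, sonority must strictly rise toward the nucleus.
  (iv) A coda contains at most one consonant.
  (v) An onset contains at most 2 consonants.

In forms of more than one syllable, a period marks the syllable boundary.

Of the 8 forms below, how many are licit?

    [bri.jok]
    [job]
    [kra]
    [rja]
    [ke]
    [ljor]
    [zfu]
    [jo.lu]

[bri.jok] — σ1 onset /br/ (1→4 rises), coda /∅/ ok; σ2 onset /j/, coda /k/ ok → licit
[job] — σ1 onset /j/, coda /b/ ok → licit
[kra] — σ1 onset /kr/ (1→4 rises), coda /∅/ ok → licit
[rja] — σ1 onset /rj/ (4→5 rises), coda /∅/ ok → licit
[ke] — σ1 onset /k/, coda /∅/ ok → licit
[ljor] — σ1 onset /lj/ (4→5 rises), coda /r/ ok → licit
[zfu] — violates constraint (iii): syllable 1 onset /zf/: /z/ (fricative, 2) → /f/ (fricative, 2) does not rise → illicit
[jo.lu] — σ1 onset /j/, coda /∅/ ok; σ2 onset /l/, coda /∅/ ok → licit
Licit: [bri.jok], [job], [kra], [rja], [ke], [ljor], [jo.lu] → 7.

7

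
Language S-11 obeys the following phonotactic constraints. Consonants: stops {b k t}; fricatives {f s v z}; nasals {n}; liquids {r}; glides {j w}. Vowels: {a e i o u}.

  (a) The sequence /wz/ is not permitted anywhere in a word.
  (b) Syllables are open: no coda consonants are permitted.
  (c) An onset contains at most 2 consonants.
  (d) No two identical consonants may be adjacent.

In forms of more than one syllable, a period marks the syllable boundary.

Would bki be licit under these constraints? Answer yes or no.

bki — σ1 onset /bk/ (2C), coda /∅/ ok → licit

yes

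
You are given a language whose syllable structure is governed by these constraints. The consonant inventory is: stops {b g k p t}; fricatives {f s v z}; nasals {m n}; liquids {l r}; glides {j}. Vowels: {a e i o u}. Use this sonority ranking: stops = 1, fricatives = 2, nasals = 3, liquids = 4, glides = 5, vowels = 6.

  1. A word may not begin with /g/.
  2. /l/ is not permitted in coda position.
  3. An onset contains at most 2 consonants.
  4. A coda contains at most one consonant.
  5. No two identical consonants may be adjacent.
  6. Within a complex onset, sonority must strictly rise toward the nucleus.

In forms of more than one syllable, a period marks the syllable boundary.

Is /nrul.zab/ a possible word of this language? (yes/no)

no

/nrul.zab/ — violates constraint 2: syllable 1 coda contains /l/ → ill-formed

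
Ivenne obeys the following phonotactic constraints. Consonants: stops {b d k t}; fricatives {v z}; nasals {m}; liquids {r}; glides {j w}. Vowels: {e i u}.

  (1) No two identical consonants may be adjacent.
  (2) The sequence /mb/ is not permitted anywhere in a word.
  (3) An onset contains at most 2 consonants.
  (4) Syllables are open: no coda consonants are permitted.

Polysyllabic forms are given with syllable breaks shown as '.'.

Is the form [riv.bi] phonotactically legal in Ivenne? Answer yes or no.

no

[riv.bi] — violates constraint 4: syllable 1 coda /v/ has 1 consonant (> 0) → phonotactically illegal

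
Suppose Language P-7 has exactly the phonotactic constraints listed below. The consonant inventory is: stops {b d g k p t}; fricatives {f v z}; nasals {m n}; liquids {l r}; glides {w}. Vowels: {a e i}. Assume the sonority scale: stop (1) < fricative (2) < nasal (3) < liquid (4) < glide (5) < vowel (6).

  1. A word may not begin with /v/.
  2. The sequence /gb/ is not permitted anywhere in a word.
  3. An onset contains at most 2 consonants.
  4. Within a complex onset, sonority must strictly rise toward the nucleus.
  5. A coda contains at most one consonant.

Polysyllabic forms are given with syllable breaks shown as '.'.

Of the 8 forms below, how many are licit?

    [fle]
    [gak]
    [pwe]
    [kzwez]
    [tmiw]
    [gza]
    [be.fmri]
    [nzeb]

[fle] — σ1 onset /fl/ (2→4 rises), coda /∅/ ok → licit
[gak] — σ1 onset /g/, coda /k/ ok → licit
[pwe] — σ1 onset /pw/ (1→5 rises), coda /∅/ ok → licit
[kzwez] — violates constraint 3: syllable 1 onset /kzw/ has 3 consonants (> 2) → illicit
[tmiw] — σ1 onset /tm/ (1→3 rises), coda /w/ ok → licit
[gza] — σ1 onset /gz/ (1→2 rises), coda /∅/ ok → licit
[be.fmri] — violates constraint 3: syllable 2 onset /fmr/ has 3 consonants (> 2) → illicit
[nzeb] — violates constraint 4: syllable 1 onset /nz/: /n/ (nasal, 3) → /z/ (fricative, 2) does not rise → illicit
Licit: [fle], [gak], [pwe], [tmiw], [gza] → 5.

5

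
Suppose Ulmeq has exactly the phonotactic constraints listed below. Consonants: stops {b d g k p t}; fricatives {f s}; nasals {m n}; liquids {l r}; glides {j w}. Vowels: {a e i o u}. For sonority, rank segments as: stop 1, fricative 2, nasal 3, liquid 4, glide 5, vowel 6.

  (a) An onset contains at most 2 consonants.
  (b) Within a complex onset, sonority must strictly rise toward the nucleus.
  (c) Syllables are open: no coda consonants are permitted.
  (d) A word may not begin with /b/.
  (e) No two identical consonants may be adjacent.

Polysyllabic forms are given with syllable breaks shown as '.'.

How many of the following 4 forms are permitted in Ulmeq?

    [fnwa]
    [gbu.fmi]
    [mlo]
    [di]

2

[fnwa] — violates constraint (a): syllable 1 onset /fnw/ has 3 consonants (> 2) → not permitted
[gbu.fmi] — violates constraint (b): syllable 1 onset /gb/: /g/ (stop, 1) → /b/ (stop, 1) does not rise → not permitted
[mlo] — σ1 onset /ml/ (3→4 rises), coda /∅/ ok → permitted
[di] — σ1 onset /d/, coda /∅/ ok → permitted
Permitted: [mlo], [di] → 2.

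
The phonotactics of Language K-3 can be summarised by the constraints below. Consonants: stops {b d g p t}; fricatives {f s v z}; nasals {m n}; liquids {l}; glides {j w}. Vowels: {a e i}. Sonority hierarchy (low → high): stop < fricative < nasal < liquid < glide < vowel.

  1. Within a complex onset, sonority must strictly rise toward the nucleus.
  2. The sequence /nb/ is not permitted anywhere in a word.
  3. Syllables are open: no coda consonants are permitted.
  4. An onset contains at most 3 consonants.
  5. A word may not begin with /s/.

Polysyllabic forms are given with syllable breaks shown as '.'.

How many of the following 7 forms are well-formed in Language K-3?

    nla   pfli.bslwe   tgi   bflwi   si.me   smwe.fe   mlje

2

nla — σ1 onset /nl/ (3→4 rises), coda /∅/ ok → well-formed
pfli.bslwe — violates constraint 4: syllable 2 onset /bslw/ has 4 consonants (> 3) → ill-formed
tgi — violates constraint 1: syllable 1 onset /tg/: /t/ (stop, 1) → /g/ (stop, 1) does not rise → ill-formed
bflwi — violates constraint 4: syllable 1 onset /bflw/ has 4 consonants (> 3) → ill-formed
si.me — violates constraint 5: word begins with /s/ → ill-formed
smwe.fe — violates constraint 5: word begins with /s/ → ill-formed
mlje — σ1 onset /mlj/ (3→4→5 rises), coda /∅/ ok → well-formed
Well-formed: nla, mlje → 2.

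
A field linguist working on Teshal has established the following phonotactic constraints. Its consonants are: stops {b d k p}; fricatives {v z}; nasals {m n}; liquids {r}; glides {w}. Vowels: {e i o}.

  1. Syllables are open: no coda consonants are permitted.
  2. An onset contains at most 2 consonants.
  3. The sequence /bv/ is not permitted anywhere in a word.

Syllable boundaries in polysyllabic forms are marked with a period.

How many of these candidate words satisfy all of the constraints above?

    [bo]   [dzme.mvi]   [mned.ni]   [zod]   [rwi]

[bo] — σ1 onset /b/, coda /∅/ ok → permitted
[dzme.mvi] — violates constraint 2: syllable 1 onset /dzm/ has 3 consonants (> 2) → not permitted
[mned.ni] — violates constraint 1: syllable 1 coda /d/ has 1 consonant (> 0) → not permitted
[zod] — violates constraint 1: syllable 1 coda /d/ has 1 consonant (> 0) → not permitted
[rwi] — σ1 onset /rw/ (2C), coda /∅/ ok → permitted
Permitted: [bo], [rwi] → 2.

2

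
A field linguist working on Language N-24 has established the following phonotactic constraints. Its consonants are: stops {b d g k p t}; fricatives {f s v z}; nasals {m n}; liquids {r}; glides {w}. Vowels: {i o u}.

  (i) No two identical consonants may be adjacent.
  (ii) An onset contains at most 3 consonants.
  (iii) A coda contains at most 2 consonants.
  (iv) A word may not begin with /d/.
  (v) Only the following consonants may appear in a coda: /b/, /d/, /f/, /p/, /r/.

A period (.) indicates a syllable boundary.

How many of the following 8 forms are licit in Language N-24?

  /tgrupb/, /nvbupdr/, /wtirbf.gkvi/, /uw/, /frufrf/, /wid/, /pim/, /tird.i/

3

/tgrupb/ — σ1 onset /tgr/ (3C), coda /pb/ (2C) ok → licit
/nvbupdr/ — violates constraint (iii): syllable 1 coda /pdr/ has 3 consonants (> 2) → illicit
/wtirbf.gkvi/ — violates constraint (iii): syllable 1 coda /rbf/ has 3 consonants (> 2) → illicit
/uw/ — violates constraint (v): syllable 1 coda contains /w/, which is not a licensed coda consonant → illicit
/frufrf/ — violates constraint (iii): syllable 1 coda /frf/ has 3 consonants (> 2) → illicit
/wid/ — σ1 onset /w/, coda /d/ ok → licit
/pim/ — violates constraint (v): syllable 1 coda contains /m/, which is not a licensed coda consonant → illicit
/tird.i/ — σ1 onset /t/, coda /rd/ (2C) ok; σ2 onset /∅/, coda /∅/ ok → licit
Licit: /tgrupb/, /wid/, /tird.i/ → 3.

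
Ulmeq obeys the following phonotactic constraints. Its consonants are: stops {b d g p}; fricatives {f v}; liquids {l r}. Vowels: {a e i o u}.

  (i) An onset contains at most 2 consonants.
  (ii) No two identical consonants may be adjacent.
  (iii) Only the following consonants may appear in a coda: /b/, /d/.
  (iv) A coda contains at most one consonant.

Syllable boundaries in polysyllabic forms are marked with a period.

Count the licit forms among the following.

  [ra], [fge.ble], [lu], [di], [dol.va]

4

[ra] — σ1 onset /r/, coda /∅/ ok → licit
[fge.ble] — σ1 onset /fg/ (2C), coda /∅/ ok; σ2 onset /bl/ (2C), coda /∅/ ok → licit
[lu] — σ1 onset /l/, coda /∅/ ok → licit
[di] — σ1 onset /d/, coda /∅/ ok → licit
[dol.va] — violates constraint (iii): syllable 1 coda contains /l/, which is not a licensed coda consonant → illicit
Licit: [ra], [fge.ble], [lu], [di] → 4.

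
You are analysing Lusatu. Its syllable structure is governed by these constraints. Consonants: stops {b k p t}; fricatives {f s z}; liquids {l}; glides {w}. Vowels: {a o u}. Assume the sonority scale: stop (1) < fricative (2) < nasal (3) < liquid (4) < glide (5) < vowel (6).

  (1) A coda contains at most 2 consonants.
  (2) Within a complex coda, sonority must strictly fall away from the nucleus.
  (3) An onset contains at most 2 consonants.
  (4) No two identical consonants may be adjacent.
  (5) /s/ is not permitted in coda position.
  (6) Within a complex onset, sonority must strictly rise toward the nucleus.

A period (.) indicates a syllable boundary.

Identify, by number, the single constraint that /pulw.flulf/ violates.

/pulw.flulf/: syllable 1 coda /lw/: /l/ (liquid, 4) → /w/ (glide, 5) does not fall.
This is a violation of constraint 2: "Within a complex coda, sonority must strictly fall away from the nucleus."
The remaining constraints (1, 3, 4, 5, 6) are satisfied.

2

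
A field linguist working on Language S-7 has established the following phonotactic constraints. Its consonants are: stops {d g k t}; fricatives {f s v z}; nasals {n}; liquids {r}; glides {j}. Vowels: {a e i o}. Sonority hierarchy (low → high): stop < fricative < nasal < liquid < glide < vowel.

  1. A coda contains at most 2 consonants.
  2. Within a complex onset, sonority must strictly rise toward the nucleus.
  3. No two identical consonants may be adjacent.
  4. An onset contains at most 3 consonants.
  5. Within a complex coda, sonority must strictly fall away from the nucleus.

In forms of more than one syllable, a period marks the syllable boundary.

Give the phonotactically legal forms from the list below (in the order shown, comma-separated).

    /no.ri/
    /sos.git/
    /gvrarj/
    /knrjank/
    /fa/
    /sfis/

/no.ri/ — σ1 onset /n/, coda /∅/ ok; σ2 onset /r/, coda /∅/ ok → phonotactically legal
/sos.git/ — σ1 onset /s/, coda /s/ ok; σ2 onset /g/, coda /t/ ok → phonotactically legal
/gvrarj/ — violates constraint 5: syllable 1 coda /rj/: /r/ (liquid, 4) → /j/ (glide, 5) does not fall → phonotactically illegal
/knrjank/ — violates constraint 4: syllable 1 onset /knrj/ has 4 consonants (> 3) → phonotactically illegal
/fa/ — σ1 onset /f/, coda /∅/ ok → phonotactically legal
/sfis/ — violates constraint 2: syllable 1 onset /sf/: /s/ (fricative, 2) → /f/ (fricative, 2) does not rise → phonotactically illegal

/no.ri/, /sos.git/, /fa/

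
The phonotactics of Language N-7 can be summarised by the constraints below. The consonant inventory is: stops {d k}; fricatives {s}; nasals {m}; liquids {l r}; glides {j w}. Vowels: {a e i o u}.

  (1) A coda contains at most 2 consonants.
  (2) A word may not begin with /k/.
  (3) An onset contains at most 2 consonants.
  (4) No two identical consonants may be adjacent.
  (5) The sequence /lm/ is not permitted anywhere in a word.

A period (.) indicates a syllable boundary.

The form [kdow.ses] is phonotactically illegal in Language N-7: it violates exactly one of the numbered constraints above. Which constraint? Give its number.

2

[kdow.ses]: word begins with /k/.
This is a violation of constraint 2: "A word may not begin with /k/."
The remaining constraints (1, 3, 4, 5) are satisfied.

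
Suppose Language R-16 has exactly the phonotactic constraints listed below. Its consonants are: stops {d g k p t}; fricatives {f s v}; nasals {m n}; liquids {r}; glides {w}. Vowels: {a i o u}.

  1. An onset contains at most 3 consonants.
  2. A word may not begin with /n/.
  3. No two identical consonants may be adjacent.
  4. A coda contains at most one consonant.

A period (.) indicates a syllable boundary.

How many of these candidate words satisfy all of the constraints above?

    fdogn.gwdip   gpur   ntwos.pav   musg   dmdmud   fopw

1

fdogn.gwdip — violates constraint 4: syllable 1 coda /gn/ has 2 consonants (> 1) → phonotactically illegal
gpur — σ1 onset /gp/ (2C), coda /r/ ok → phonotactically legal
ntwos.pav — violates constraint 2: word begins with /n/ → phonotactically illegal
musg — violates constraint 4: syllable 1 coda /sg/ has 2 consonants (> 1) → phonotactically illegal
dmdmud — violates constraint 1: syllable 1 onset /dmdm/ has 4 consonants (> 3) → phonotactically illegal
fopw — violates constraint 4: syllable 1 coda /pw/ has 2 consonants (> 1) → phonotactically illegal
Phonotactically legal: gpur → 1.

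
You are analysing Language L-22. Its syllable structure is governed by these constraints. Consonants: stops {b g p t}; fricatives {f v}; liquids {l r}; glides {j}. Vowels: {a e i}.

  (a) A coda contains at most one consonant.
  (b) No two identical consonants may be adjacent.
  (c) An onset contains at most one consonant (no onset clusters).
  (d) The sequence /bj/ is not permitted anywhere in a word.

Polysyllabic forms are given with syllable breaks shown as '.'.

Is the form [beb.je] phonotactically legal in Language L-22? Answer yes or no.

no

[beb.je] — violates constraint (d): contains banned sequence /bj/ → phonotactically illegal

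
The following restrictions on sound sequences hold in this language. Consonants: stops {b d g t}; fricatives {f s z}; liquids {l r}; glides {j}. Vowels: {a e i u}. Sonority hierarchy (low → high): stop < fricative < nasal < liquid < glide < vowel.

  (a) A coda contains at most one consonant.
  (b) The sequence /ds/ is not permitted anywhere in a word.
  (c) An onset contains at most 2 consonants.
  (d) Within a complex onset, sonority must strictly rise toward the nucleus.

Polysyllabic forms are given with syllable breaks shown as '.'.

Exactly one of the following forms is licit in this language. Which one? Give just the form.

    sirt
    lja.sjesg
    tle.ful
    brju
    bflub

tle.ful

sirt — violates constraint (a): syllable 1 coda /rt/ has 2 consonants (> 1) → illicit
lja.sjesg — violates constraint (a): syllable 2 coda /sg/ has 2 consonants (> 1) → illicit
tle.ful — σ1 onset /tl/ (1→4 rises), coda /∅/ ok; σ2 onset /f/, coda /l/ ok → licit
brju — violates constraint (c): syllable 1 onset /brj/ has 3 consonants (> 2) → illicit
bflub — violates constraint (c): syllable 1 onset /bfl/ has 3 consonants (> 2) → illicit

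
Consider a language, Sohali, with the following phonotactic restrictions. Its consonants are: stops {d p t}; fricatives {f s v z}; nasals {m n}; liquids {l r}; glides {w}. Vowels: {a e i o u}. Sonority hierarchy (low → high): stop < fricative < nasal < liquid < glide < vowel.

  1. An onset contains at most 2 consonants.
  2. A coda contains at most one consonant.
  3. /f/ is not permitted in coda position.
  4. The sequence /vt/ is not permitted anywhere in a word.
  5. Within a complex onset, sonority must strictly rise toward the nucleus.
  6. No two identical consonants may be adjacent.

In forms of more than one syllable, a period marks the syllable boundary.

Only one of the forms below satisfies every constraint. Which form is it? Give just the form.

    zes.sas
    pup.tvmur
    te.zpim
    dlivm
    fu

fu

zes.sas — violates constraint 6: adjacent identical consonants /ss/ → phonotactically illegal
pup.tvmur — violates constraint 1: syllable 2 onset /tvm/ has 3 consonants (> 2) → phonotactically illegal
te.zpim — violates constraint 5: syllable 2 onset /zp/: /z/ (fricative, 2) → /p/ (stop, 1) does not rise → phonotactically illegal
dlivm — violates constraint 2: syllable 1 coda /vm/ has 2 consonants (> 1) → phonotactically illegal
fu — σ1 onset /f/, coda /∅/ ok → phonotactically legal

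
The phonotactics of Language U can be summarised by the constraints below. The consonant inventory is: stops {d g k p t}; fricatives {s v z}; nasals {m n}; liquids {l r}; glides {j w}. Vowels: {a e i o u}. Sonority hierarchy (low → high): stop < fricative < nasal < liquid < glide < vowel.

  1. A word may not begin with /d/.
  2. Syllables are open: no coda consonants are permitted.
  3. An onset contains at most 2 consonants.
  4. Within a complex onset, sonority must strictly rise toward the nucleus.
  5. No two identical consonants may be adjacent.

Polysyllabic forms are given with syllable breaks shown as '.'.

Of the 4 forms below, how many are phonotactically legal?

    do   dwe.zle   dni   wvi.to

do — violates constraint 1: word begins with /d/ → phonotactically illegal
dwe.zle — violates constraint 1: word begins with /d/ → phonotactically illegal
dni — violates constraint 1: word begins with /d/ → phonotactically illegal
wvi.to — violates constraint 4: syllable 1 onset /wv/: /w/ (glide, 5) → /v/ (fricative, 2) does not rise → phonotactically illegal
No form is phonotactically legal → 0.

0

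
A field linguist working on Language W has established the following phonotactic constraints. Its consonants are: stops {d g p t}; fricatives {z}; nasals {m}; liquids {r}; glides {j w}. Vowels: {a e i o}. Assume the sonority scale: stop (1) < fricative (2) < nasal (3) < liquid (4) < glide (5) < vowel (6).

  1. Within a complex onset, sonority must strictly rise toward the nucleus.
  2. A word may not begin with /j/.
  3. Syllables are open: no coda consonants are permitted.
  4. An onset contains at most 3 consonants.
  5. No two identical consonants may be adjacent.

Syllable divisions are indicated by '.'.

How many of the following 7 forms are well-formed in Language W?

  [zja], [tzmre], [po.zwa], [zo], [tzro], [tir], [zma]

[zja] — σ1 onset /zj/ (2→5 rises), coda /∅/ ok → well-formed
[tzmre] — violates constraint 4: syllable 1 onset /tzmr/ has 4 consonants (> 3) → ill-formed
[po.zwa] — σ1 onset /p/, coda /∅/ ok; σ2 onset /zw/ (2→5 rises), coda /∅/ ok → well-formed
[zo] — σ1 onset /z/, coda /∅/ ok → well-formed
[tzro] — σ1 onset /tzr/ (1→2→4 rises), coda /∅/ ok → well-formed
[tir] — violates constraint 3: syllable 1 coda /r/ has 1 consonant (> 0) → ill-formed
[zma] — σ1 onset /zm/ (2→3 rises), coda /∅/ ok → well-formed
Well-formed: [zja], [po.zwa], [zo], [tzro], [zma] → 5.

5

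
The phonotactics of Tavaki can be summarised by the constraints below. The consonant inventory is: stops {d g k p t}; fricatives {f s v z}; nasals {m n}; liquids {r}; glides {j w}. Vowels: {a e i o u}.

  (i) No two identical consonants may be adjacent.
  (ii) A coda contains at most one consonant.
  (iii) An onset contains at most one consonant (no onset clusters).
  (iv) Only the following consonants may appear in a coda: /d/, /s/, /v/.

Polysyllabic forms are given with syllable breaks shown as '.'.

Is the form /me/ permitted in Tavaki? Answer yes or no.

/me/ — σ1 onset /m/, coda /∅/ ok → permitted

yes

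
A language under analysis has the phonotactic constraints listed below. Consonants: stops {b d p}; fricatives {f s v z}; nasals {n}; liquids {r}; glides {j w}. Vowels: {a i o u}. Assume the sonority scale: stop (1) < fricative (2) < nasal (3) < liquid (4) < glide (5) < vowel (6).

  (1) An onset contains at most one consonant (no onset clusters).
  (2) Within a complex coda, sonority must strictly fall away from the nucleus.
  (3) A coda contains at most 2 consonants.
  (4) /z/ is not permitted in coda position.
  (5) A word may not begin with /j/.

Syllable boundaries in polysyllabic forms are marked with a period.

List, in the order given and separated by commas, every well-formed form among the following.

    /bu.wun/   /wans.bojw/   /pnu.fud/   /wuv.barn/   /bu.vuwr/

/bu.wun/, /wuv.barn/, /bu.vuwr/

/bu.wun/ — σ1 onset /b/, coda /∅/ ok; σ2 onset /w/, coda /n/ ok → well-formed
/wans.bojw/ — violates constraint 2: syllable 2 coda /jw/: /j/ (glide, 5) → /w/ (glide, 5) does not fall → ill-formed
/pnu.fud/ — violates constraint 1: syllable 1 onset /pn/ has 2 consonants (> 1) → ill-formed
/wuv.barn/ — σ1 onset /w/, coda /v/ ok; σ2 onset /b/, coda /rn/ (4→3 falls) ok → well-formed
/bu.vuwr/ — σ1 onset /b/, coda /∅/ ok; σ2 onset /v/, coda /wr/ (5→4 falls) ok → well-formed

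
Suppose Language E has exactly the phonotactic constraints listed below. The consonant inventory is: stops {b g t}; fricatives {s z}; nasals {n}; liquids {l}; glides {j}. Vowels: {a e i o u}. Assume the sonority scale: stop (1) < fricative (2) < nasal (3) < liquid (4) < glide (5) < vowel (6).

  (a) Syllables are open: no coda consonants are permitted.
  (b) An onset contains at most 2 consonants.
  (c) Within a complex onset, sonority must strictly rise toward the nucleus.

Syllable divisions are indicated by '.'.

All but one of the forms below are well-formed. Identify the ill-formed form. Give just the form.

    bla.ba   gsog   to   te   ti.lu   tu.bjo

bla.ba — σ1 onset /bl/ (1→4 rises), coda /∅/ ok; σ2 onset /b/, coda /∅/ ok → well-formed
gsog — violates constraint (a): syllable 1 coda /g/ has 1 consonant (> 0) → ill-formed
to — σ1 onset /t/, coda /∅/ ok → well-formed
te — σ1 onset /t/, coda /∅/ ok → well-formed
ti.lu — σ1 onset /t/, coda /∅/ ok; σ2 onset /l/, coda /∅/ ok → well-formed
tu.bjo — σ1 onset /t/, coda /∅/ ok; σ2 onset /bj/ (1→5 rises), coda /∅/ ok → well-formed

gsog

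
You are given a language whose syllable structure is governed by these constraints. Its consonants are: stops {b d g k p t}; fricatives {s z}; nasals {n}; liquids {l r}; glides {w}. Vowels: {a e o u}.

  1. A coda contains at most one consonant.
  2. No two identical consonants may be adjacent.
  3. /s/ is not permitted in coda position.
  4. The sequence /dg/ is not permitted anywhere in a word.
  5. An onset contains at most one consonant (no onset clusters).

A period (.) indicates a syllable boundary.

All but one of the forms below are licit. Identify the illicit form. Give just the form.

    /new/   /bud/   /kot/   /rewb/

/new/ — σ1 onset /n/, coda /w/ ok → licit
/bud/ — σ1 onset /b/, coda /d/ ok → licit
/kot/ — σ1 onset /k/, coda /t/ ok → licit
/rewb/ — violates constraint 1: syllable 1 coda /wb/ has 2 consonants (> 1) → illicit

/rewb/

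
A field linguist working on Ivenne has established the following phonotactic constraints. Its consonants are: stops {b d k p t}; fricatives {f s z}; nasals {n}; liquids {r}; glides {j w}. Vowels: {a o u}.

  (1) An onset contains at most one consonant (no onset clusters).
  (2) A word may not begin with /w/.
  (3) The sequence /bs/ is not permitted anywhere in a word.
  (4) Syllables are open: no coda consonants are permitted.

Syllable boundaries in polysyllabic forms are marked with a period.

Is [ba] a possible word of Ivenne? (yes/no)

[ba] — σ1 onset /b/, coda /∅/ ok → permitted

yes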